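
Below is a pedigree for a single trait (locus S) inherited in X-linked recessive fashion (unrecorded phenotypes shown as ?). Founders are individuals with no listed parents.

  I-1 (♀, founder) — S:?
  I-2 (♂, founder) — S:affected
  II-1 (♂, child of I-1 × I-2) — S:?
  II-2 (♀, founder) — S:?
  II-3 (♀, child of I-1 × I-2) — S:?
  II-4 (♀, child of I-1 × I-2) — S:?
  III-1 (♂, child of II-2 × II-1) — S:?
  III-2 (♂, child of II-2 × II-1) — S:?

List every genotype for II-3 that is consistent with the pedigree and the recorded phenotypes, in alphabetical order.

S/I-1 ? ·: X^SX^S|X^SX^s|X^sX^s
S/I-2 aff ·: X^sY
S/II-1 ? I-1×I-2: X^SY|X^sY
S/II-2 ? ·: X^SX^S|X^SX^s|X^sX^s
S/II-3 ? I-1×I-2: X^SX^s|X^sX^s
S/II-4 ? I-1×I-2: X^SX^s|X^sX^s
S/III-1 ? II-2×II-1: X^SY|X^sY
S/III-2 ? II-2×II-1: X^SY|X^sY
⇒ S over [I-1,I-2,II-1,II-2,II-3,II-4,III-1,III-2]: 60 consistent

II-3 ∈ {X^SX^s, X^sX^s}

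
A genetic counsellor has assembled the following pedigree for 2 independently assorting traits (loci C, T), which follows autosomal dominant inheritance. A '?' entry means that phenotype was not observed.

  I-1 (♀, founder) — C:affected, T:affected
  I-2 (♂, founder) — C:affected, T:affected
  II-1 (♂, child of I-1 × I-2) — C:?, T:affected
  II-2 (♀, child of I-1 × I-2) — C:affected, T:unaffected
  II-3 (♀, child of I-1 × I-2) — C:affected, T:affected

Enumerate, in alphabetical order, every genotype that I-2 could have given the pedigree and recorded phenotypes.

I-2 ∈ {CC Tt, Cc Tt}

C/I-1 aff ·: Cc|CC
C/I-2 aff ·: Cc|CC
C/II-1 ? I-1×I-2: cc|Cc|CC
C/II-2 aff I-1×I-2: Cc|CC
C/II-3 aff I-1×I-2: Cc|CC
⇒ C over [I-1,I-2,II-1,II-2,II-3]: 29 consistent
T/I-1 aff ·: Tt
T/I-2 aff ·: Tt
T/II-1 aff I-1×I-2: Tt|TT
T/II-2 un I-1×I-2: tt
T/II-3 aff I-1×I-2: Tt|TT
⇒ T over [I-1,I-2,II-1,II-2,II-3]: 4 consistent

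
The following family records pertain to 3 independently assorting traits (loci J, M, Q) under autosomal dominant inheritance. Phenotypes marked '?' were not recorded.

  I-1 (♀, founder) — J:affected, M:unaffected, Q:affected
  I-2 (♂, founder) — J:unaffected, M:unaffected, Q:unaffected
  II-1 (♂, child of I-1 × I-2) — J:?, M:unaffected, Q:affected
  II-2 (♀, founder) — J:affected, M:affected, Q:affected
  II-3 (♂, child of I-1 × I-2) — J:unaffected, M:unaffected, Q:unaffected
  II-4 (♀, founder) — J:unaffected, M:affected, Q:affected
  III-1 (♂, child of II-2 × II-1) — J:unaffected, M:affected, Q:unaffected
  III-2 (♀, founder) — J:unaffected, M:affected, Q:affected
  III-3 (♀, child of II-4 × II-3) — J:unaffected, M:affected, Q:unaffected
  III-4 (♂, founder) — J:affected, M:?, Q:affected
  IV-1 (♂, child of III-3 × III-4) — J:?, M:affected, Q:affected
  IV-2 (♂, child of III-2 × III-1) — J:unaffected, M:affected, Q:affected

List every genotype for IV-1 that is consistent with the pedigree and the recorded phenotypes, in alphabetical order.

J/I-1 aff ·: Jj
J/I-2 un ·: jj
J/II-1 ? I-1×I-2: jj|Jj
J/II-2 aff ·: Jj
J/II-3 un I-1×I-2: jj
J/II-4 un ·: jj
J/III-1 un II-2×II-1: jj
J/III-2 un ·: jj
J/III-3 un II-4×II-3: jj
J/III-4 aff ·: Jj|JJ
J/IV-1 ? III-3×III-4: jj|Jj
J/IV-2 un III-2×III-1: jj
⇒ J over [I-1,I-2,II-1,II-2,II-3,II-4,III-1,III-2,III-3,III-4,IV-1,IV-2]: 6 consistent
M/I-1 un ·: mm
M/I-2 un ·: mm
M/II-1 un I-1×I-2: mm
M/II-2 aff ·: Mm|MM
M/II-3 un I-1×I-2: mm
M/II-4 aff ·: Mm|MM
M/III-1 aff II-2×II-1: Mm
M/III-2 aff ·: Mm|MM
M/III-3 aff II-4×II-3: Mm
M/III-4 ? ·: mm|Mm|MM
M/IV-1 aff III-3×III-4: Mm|MM
M/IV-2 aff III-2×III-1: Mm|MM
⇒ M over [I-1,I-2,II-1,II-2,II-3,II-4,III-1,III-2,III-3,III-4,IV-1,IV-2]: 80 consistent
Q/I-1 aff ·: Qq
Q/I-2 un ·: qq
Q/II-1 aff I-1×I-2: Qq
Q/II-2 aff ·: Qq
Q/II-3 un I-1×I-2: qq
Q/II-4 aff ·: Qq
Q/III-1 un II-2×II-1: qq
Q/III-2 aff ·: Qq|QQ
Q/III-3 un II-4×II-3: qq
Q/III-4 aff ·: Qq|QQ
Q/IV-1 aff III-3×III-4: Qq
Q/IV-2 aff III-2×III-1: Qq
⇒ Q over [I-1,I-2,II-1,II-2,II-3,II-4,III-1,III-2,III-3,III-4,IV-1,IV-2]: 4 consistent

IV-1 ∈ {Jj MM Qq, Jj Mm Qq, jj MM Qq, jj Mm Qq}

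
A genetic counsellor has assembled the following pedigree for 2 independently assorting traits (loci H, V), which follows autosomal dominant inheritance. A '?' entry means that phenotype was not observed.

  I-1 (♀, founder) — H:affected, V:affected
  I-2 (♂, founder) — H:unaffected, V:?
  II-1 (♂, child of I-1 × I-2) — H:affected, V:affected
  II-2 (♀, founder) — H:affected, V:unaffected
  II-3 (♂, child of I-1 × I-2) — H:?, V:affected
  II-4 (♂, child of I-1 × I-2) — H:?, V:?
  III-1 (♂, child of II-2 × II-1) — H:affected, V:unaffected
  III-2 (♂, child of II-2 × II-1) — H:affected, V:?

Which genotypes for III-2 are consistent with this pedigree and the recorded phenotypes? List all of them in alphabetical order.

III-2 ∈ {HH Vv, HH vv, Hh Vv, Hh vv}

H/I-1 aff ·: Hh|HH
H/I-2 un ·: hh
H/II-1 aff I-1×I-2: Hh
H/II-2 aff ·: Hh|HH
H/II-3 ? I-1×I-2: hh|Hh
H/II-4 ? I-1×I-2: hh|Hh
H/III-1 aff II-2×II-1: Hh|HH
H/III-2 aff II-2×II-1: Hh|HH
⇒ H over [I-1,I-2,II-1,II-2,II-3,II-4,III-1,III-2]: 40 consistent
V/I-1 aff ·: Vv|VV
V/I-2 ? ·: vv|Vv|VV
V/II-1 aff I-1×I-2: Vv
V/II-2 un ·: vv
V/II-3 aff I-1×I-2: Vv|VV
V/II-4 ? I-1×I-2: vv|Vv|VV
V/III-1 un II-2×II-1: vv
V/III-2 ? II-2×II-1: vv|Vv
⇒ V over [I-1,I-2,II-1,II-2,II-3,II-4,III-1,III-2]: 34 consistent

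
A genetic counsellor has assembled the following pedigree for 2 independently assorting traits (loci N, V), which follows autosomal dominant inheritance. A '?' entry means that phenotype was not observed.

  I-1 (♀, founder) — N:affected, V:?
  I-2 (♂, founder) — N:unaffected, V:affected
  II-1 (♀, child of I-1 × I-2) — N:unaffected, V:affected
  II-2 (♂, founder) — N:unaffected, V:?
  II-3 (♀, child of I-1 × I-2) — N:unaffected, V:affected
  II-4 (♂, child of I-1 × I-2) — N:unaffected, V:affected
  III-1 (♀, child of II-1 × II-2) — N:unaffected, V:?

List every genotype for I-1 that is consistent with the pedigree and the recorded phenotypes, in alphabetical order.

N/I-1 aff ·: Nn
N/I-2 un ·: nn
N/II-1 un I-1×I-2: nn
N/II-2 un ·: nn
N/II-3 un I-1×I-2: nn
N/II-4 un I-1×I-2: nn
N/III-1 un II-1×II-2: nn
⇒ N over [I-1,I-2,II-1,II-2,II-3,II-4,III-1]: 1 consistent
V/I-1 ? ·: vv|Vv|VV
V/I-2 aff ·: Vv|VV
V/II-1 aff I-1×I-2: Vv|VV
V/II-2 ? ·: vv|Vv|VV
V/II-3 aff I-1×I-2: Vv|VV
V/II-4 aff I-1×I-2: Vv|VV
V/III-1 ? II-1×II-2: vv|Vv|VV
⇒ V over [I-1,I-2,II-1,II-2,II-3,II-4,III-1]: 150 consistent

I-1 ∈ {Nn VV, Nn Vv, Nn vv}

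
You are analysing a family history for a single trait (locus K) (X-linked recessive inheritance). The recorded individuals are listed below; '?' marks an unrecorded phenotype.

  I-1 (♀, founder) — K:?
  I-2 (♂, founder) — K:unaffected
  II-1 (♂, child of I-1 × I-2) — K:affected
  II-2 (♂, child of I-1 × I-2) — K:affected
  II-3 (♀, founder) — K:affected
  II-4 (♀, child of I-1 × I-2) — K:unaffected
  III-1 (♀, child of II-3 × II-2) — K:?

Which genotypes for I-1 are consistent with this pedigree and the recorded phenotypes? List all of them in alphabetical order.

K/I-1 ? ·: X^KX^k|X^kX^k
K/I-2 un ·: X^KY
K/II-1 aff I-1×I-2: X^kY
K/II-2 aff I-1×I-2: X^kY
K/II-3 aff ·: X^kX^k
K/II-4 un I-1×I-2: X^KX^K|X^KX^k
K/III-1 ? II-3×II-2: X^kX^k
⇒ K over [I-1,I-2,II-1,II-2,II-3,II-4,III-1]: 3 consistent

I-1 ∈ {X^KX^k, X^kX^k}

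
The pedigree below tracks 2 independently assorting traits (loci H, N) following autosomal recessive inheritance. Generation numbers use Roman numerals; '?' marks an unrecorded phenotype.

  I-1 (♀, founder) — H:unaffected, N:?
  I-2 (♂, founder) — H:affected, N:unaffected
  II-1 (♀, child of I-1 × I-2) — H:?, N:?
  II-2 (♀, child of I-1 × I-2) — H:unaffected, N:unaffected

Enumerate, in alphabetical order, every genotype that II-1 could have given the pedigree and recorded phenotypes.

II-1 ∈ {Hh NN, Hh Nn, Hh nn, hh NN, hh Nn, hh nn}

H/I-1 un ·: HH|Hh
H/I-2 aff ·: hh
H/II-1 ? I-1×I-2: Hh|hh
H/II-2 un I-1×I-2: Hh
⇒ H over [I-1,I-2,II-1,II-2]: 3 consistent
N/I-1 ? ·: NN|Nn|nn
N/I-2 un ·: NN|Nn
N/II-1 ? I-1×I-2: NN|Nn|nn
N/II-2 un I-1×I-2: NN|Nn
⇒ N over [I-1,I-2,II-1,II-2]: 18 consistent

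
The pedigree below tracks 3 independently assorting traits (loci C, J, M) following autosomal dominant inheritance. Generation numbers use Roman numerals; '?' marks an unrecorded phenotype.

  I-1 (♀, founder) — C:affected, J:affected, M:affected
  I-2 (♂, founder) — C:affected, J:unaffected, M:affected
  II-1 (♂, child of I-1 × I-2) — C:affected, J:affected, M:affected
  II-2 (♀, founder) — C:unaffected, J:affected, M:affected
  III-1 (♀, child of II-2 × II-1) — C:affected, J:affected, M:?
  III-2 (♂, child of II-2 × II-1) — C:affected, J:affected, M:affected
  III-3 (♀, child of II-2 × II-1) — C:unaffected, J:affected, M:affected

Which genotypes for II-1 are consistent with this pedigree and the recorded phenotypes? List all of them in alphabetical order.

C/I-1 aff ·: Cc|CC
C/I-2 aff ·: Cc|CC
C/II-1 aff I-1×I-2: Cc
C/II-2 un ·: cc
C/III-1 aff II-2×II-1: Cc
C/III-2 aff II-2×II-1: Cc
C/III-3 un II-2×II-1: cc
⇒ C over [I-1,I-2,II-1,II-2,III-1,III-2,III-3]: 3 consistent
J/I-1 aff ·: Jj|JJ
J/I-2 un ·: jj
J/II-1 aff I-1×I-2: Jj
J/II-2 aff ·: Jj|JJ
J/III-1 aff II-2×II-1: Jj|JJ
J/III-2 aff II-2×II-1: Jj|JJ
J/III-3 aff II-2×II-1: Jj|JJ
⇒ J over [I-1,I-2,II-1,II-2,III-1,III-2,III-3]: 32 consistent
M/I-1 aff ·: Mm|MM
M/I-2 aff ·: Mm|MM
M/II-1 aff I-1×I-2: Mm|MM
M/II-2 aff ·: Mm|MM
M/III-1 ? II-2×II-1: mm|Mm|MM
M/III-2 aff II-2×II-1: Mm|MM
M/III-3 aff II-2×II-1: Mm|MM
⇒ M over [I-1,I-2,II-1,II-2,III-1,III-2,III-3]: 96 consistent

II-1 ∈ {Cc Jj MM, Cc Jj Mm}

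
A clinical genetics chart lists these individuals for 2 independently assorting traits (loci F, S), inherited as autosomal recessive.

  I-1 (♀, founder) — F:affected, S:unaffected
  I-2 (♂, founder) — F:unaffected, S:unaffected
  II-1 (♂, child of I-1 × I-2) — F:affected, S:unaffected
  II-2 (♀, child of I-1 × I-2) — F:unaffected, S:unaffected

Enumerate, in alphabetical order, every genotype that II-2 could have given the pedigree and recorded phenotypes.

II-2 ∈ {Ff SS, Ff Ss}

F/I-1 aff ·: ff
F/I-2 un ·: Ff
F/II-1 aff I-1×I-2: ff
F/II-2 un I-1×I-2: Ff
⇒ F over [I-1,I-2,II-1,II-2]: 1 consistent
S/I-1 un ·: SS|Ss
S/I-2 un ·: SS|Ss
S/II-1 un I-1×I-2: SS|Ss
S/II-2 un I-1×I-2: SS|Ss
⇒ S over [I-1,I-2,II-1,II-2]: 13 consistent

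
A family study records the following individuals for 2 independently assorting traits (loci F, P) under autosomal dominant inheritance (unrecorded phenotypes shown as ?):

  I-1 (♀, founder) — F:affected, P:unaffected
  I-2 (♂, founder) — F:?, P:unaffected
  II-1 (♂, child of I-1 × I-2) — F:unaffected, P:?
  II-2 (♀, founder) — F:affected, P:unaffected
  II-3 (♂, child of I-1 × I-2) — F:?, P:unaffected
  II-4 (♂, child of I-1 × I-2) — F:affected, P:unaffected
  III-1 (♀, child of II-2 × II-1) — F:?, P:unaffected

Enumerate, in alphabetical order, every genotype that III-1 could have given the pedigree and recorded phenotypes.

III-1 ∈ {Ff pp, ff pp}

F/I-1 aff ·: Ff
F/I-2 ? ·: ff|Ff
F/II-1 un I-1×I-2: ff
F/II-2 aff ·: Ff|FF
F/II-3 ? I-1×I-2: ff|Ff|FF
F/II-4 aff I-1×I-2: Ff|FF
F/III-1 ? II-2×II-1: ff|Ff
⇒ F over [I-1,I-2,II-1,II-2,II-3,II-4,III-1]: 24 consistent
P/I-1 un ·: pp
P/I-2 un ·: pp
P/II-1 ? I-1×I-2: pp
P/II-2 un ·: pp
P/II-3 un I-1×I-2: pp
P/II-4 un I-1×I-2: pp
P/III-1 un II-2×II-1: pp
⇒ P over [I-1,I-2,II-1,II-2,II-3,II-4,III-1]: 1 consistent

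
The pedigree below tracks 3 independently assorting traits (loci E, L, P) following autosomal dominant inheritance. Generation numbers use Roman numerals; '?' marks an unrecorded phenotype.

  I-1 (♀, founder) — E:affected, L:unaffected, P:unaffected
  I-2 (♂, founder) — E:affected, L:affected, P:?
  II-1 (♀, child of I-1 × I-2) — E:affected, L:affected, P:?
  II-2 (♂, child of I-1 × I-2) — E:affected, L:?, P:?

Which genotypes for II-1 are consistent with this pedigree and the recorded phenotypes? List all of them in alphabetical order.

E/I-1 aff ·: Ee|EE
E/I-2 aff ·: Ee|EE
E/II-1 aff I-1×I-2: Ee|EE
E/II-2 aff I-1×I-2: Ee|EE
⇒ E over [I-1,I-2,II-1,II-2]: 13 consistent
L/I-1 un ·: ll
L/I-2 aff ·: Ll|LL
L/II-1 aff I-1×I-2: Ll
L/II-2 ? I-1×I-2: ll|Ll
⇒ L over [I-1,I-2,II-1,II-2]: 3 consistent
P/I-1 un ·: pp
P/I-2 ? ·: pp|Pp|PP
P/II-1 ? I-1×I-2: pp|Pp
P/II-2 ? I-1×I-2: pp|Pp
⇒ P over [I-1,I-2,II-1,II-2]: 6 consistent

II-1 ∈ {EE Ll Pp, EE Ll pp, Ee Ll Pp, Ee Ll pp}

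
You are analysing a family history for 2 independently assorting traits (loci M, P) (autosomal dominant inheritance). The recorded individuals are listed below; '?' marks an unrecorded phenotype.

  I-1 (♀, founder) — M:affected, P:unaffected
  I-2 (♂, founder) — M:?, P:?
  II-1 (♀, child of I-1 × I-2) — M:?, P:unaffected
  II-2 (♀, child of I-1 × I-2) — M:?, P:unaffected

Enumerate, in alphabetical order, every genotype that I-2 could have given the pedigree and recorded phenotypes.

M/I-1 aff ·: Mm|MM
M/I-2 ? ·: mm|Mm|MM
M/II-1 ? I-1×I-2: mm|Mm|MM
M/II-2 ? I-1×I-2: mm|Mm|MM
⇒ M over [I-1,I-2,II-1,II-2]: 23 consistent
P/I-1 un ·: pp
P/I-2 ? ·: pp|Pp
P/II-1 un I-1×I-2: pp
P/II-2 un I-1×I-2: pp
⇒ P over [I-1,I-2,II-1,II-2]: 2 consistent

I-2 ∈ {MM Pp, MM pp, Mm Pp, Mm pp, mm Pp, mm pp}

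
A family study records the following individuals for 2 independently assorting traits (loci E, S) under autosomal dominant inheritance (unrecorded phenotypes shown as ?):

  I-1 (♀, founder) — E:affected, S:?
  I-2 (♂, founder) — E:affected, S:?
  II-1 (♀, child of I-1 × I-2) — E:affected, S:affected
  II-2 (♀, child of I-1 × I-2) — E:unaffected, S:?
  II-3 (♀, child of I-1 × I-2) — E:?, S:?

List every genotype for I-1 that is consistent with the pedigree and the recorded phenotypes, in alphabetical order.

E/I-1 aff ·: Ee
E/I-2 aff ·: Ee
E/II-1 aff I-1×I-2: Ee|EE
E/II-2 un I-1×I-2: ee
E/II-3 ? I-1×I-2: ee|Ee|EE
⇒ E over [I-1,I-2,II-1,II-2,II-3]: 6 consistent
S/I-1 ? ·: ss|Ss|SS
S/I-2 ? ·: ss|Ss|SS
S/II-1 aff I-1×I-2: Ss|SS
S/II-2 ? I-1×I-2: ss|Ss|SS
S/II-3 ? I-1×I-2: ss|Ss|SS
⇒ S over [I-1,I-2,II-1,II-2,II-3]: 45 consistent

I-1 ∈ {Ee SS, Ee Ss, Ee ss}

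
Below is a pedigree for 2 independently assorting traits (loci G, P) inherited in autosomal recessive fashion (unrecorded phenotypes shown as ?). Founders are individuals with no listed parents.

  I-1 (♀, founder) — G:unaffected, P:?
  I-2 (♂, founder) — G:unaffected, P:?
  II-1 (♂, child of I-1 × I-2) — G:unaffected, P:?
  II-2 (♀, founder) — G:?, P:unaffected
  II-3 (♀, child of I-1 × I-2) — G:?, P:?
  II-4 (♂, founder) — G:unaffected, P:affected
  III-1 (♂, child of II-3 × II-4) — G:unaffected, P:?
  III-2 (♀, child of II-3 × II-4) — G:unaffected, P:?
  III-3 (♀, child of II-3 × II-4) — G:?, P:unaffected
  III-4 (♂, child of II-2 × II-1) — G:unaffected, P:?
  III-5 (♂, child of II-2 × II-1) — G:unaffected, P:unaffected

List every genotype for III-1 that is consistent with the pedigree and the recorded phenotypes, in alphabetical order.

G/I-1 un ·: GG|Gg
G/I-2 un ·: GG|Gg
G/II-1 un I-1×I-2: GG|Gg
G/II-2 ? ·: GG|Gg|gg
G/II-3 ? I-1×I-2: GG|Gg|gg
G/II-4 un ·: GG|Gg
G/III-1 un II-3×II-4: GG|Gg
G/III-2 un II-3×II-4: GG|Gg
G/III-3 ? II-3×II-4: GG|Gg|gg
G/III-4 un II-2×II-1: GG|Gg
G/III-5 un II-2×II-1: GG|Gg
⇒ G over [I-1,I-2,II-1,II-2,II-3,II-4,III-1,III-2,III-3,III-4,III-5]: 1404 consistent
P/I-1 ? ·: PP|Pp|pp
P/I-2 ? ·: PP|Pp|pp
P/II-1 ? I-1×I-2: PP|Pp|pp
P/II-2 un ·: PP|Pp
P/II-3 ? I-1×I-2: PP|Pp
P/II-4 aff ·: pp
P/III-1 ? II-3×II-4: Pp|pp
P/III-2 ? II-3×II-4: Pp|pp
P/III-3 un II-3×II-4: Pp
P/III-4 ? II-2×II-1: PP|Pp|pp
P/III-5 un II-2×II-1: PP|Pp
⇒ P over [I-1,I-2,II-1,II-2,II-3,II-4,III-1,III-2,III-3,III-4,III-5]: 429 consistent

III-1 ∈ {GG Pp, GG pp, Gg Pp, Gg pp}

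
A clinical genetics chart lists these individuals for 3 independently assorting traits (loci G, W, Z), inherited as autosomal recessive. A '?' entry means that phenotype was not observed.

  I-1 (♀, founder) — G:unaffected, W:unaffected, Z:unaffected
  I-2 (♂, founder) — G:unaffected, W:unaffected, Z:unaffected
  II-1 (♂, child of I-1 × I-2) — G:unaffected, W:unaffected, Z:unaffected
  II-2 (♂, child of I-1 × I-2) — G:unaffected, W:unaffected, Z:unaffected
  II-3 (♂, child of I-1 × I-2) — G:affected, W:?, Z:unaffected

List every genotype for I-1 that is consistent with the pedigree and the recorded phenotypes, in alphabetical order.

G/I-1 un ·: Gg
G/I-2 un ·: Gg
G/II-1 un I-1×I-2: GG|Gg
G/II-2 un I-1×I-2: GG|Gg
G/II-3 aff I-1×I-2: gg
⇒ G over [I-1,I-2,II-1,II-2,II-3]: 4 consistent
W/I-1 un ·: WW|Ww
W/I-2 un ·: WW|Ww
W/II-1 un I-1×I-2: WW|Ww
W/II-2 un I-1×I-2: WW|Ww
W/II-3 ? I-1×I-2: WW|Ww|ww
⇒ W over [I-1,I-2,II-1,II-2,II-3]: 29 consistent
Z/I-1 un ·: ZZ|Zz
Z/I-2 un ·: ZZ|Zz
Z/II-1 un I-1×I-2: ZZ|Zz
Z/II-2 un I-1×I-2: ZZ|Zz
Z/II-3 un I-1×I-2: ZZ|Zz
⇒ Z over [I-1,I-2,II-1,II-2,II-3]: 25 consistent

I-1 ∈ {Gg WW ZZ, Gg WW Zz, Gg Ww ZZ, Gg Ww Zz}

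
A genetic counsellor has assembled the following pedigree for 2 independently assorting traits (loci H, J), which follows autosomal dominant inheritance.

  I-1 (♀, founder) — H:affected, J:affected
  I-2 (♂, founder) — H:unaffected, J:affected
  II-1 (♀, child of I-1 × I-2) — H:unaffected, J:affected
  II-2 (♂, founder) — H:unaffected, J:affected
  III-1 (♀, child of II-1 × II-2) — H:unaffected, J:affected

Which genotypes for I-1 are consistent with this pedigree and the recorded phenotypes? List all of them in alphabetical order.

I-1 ∈ {Hh JJ, Hh Jj}

H/I-1 aff ·: Hh
H/I-2 un ·: hh
H/II-1 un I-1×I-2: hh
H/II-2 un ·: hh
H/III-1 un II-1×II-2: hh
⇒ H over [I-1,I-2,II-1,II-2,III-1]: 1 consistent
J/I-1 aff ·: Jj|JJ
J/I-2 aff ·: Jj|JJ
J/II-1 aff I-1×I-2: Jj|JJ
J/II-2 aff ·: Jj|JJ
J/III-1 aff II-1×II-2: Jj|JJ
⇒ J over [I-1,I-2,II-1,II-2,III-1]: 24 consistent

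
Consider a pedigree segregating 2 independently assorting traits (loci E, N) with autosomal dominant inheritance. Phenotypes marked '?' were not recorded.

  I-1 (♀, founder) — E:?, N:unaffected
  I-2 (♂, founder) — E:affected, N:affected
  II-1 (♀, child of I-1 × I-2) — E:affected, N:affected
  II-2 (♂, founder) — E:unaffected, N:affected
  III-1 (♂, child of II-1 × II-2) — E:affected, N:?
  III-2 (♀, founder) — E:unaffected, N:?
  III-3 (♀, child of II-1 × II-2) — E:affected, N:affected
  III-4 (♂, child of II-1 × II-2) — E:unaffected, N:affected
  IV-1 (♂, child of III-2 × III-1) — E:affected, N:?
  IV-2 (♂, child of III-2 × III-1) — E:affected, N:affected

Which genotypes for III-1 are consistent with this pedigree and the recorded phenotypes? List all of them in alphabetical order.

E/I-1 ? ·: ee|Ee|EE
E/I-2 aff ·: Ee|EE
E/II-1 aff I-1×I-2: Ee
E/II-2 un ·: ee
E/III-1 aff II-1×II-2: Ee
E/III-2 un ·: ee
E/III-3 aff II-1×II-2: Ee
E/III-4 un II-1×II-2: ee
E/IV-1 aff III-2×III-1: Ee
E/IV-2 aff III-2×III-1: Ee
⇒ E over [I-1,I-2,II-1,II-2,III-1,III-2,III-3,III-4,IV-1,IV-2]: 5 consistent
N/I-1 un ·: nn
N/I-2 aff ·: Nn|NN
N/II-1 aff I-1×I-2: Nn
N/II-2 aff ·: Nn|NN
N/III-1 ? II-1×II-2: nn|Nn|NN
N/III-2 ? ·: nn|Nn|NN
N/III-3 aff II-1×II-2: Nn|NN
N/III-4 aff II-1×II-2: Nn|NN
N/IV-1 ? III-2×III-1: nn|Nn|NN
N/IV-2 aff III-2×III-1: Nn|NN
⇒ N over [I-1,I-2,II-1,II-2,III-1,III-2,III-3,III-4,IV-1,IV-2]: 312 consistent

III-1 ∈ {Ee NN, Ee Nn, Ee nn}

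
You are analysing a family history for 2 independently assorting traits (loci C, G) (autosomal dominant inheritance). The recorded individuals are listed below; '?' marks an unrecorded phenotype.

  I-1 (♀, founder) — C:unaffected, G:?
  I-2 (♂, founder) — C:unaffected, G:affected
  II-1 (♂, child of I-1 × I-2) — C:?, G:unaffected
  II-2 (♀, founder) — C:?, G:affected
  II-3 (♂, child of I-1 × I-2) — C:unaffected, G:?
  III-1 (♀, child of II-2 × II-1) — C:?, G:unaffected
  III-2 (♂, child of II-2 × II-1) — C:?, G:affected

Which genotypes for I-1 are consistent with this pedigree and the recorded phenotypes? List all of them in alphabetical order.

I-1 ∈ {cc Gg, cc gg}

C/I-1 un ·: cc
C/I-2 un ·: cc
C/II-1 ? I-1×I-2: cc
C/II-2 ? ·: cc|Cc|CC
C/II-3 un I-1×I-2: cc
C/III-1 ? II-2×II-1: cc|Cc
C/III-2 ? II-2×II-1: cc|Cc
⇒ C over [I-1,I-2,II-1,II-2,II-3,III-1,III-2]: 6 consistent
G/I-1 ? ·: gg|Gg
G/I-2 aff ·: Gg
G/II-1 un I-1×I-2: gg
G/II-2 aff ·: Gg
G/II-3 ? I-1×I-2: gg|Gg|GG
G/III-1 un II-2×II-1: gg
G/III-2 aff II-2×II-1: Gg
⇒ G over [I-1,I-2,II-1,II-2,II-3,III-1,III-2]: 5 consistent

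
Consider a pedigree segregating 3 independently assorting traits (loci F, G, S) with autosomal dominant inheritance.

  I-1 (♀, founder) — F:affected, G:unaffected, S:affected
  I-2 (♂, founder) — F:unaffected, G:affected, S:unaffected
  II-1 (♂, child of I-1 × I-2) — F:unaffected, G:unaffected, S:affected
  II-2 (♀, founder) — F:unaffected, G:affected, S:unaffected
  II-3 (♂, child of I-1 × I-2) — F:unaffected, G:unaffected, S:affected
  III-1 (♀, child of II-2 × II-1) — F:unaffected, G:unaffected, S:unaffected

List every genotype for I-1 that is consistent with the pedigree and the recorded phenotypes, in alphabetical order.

I-1 ∈ {Ff gg SS, Ff gg Ss}

F/I-1 aff ·: Ff
F/I-2 un ·: ff
F/II-1 un I-1×I-2: ff
F/II-2 un ·: ff
F/II-3 un I-1×I-2: ff
F/III-1 un II-2×II-1: ff
⇒ F over [I-1,I-2,II-1,II-2,II-3,III-1]: 1 consistent
G/I-1 un ·: gg
G/I-2 aff ·: Gg
G/II-1 un I-1×I-2: gg
G/II-2 aff ·: Gg
G/II-3 un I-1×I-2: gg
G/III-1 un II-2×II-1: gg
⇒ G over [I-1,I-2,II-1,II-2,II-3,III-1]: 1 consistent
S/I-1 aff ·: Ss|SS
S/I-2 un ·: ss
S/II-1 aff I-1×I-2: Ss
S/II-2 un ·: ss
S/II-3 aff I-1×I-2: Ss
S/III-1 un II-2×II-1: ss
⇒ S over [I-1,I-2,II-1,II-2,II-3,III-1]: 2 consistent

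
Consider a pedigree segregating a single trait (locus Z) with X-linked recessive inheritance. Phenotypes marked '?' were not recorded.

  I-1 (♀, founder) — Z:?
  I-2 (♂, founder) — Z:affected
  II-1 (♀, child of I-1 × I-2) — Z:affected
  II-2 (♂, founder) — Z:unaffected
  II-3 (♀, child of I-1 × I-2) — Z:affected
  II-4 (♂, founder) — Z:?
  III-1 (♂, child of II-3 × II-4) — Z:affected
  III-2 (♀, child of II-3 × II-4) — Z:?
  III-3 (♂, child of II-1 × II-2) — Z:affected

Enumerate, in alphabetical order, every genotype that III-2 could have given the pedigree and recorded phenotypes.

III-2 ∈ {X^ZX^z, X^zX^z}

Z/I-1 ? ·: X^ZX^z|X^zX^z
Z/I-2 aff ·: X^zY
Z/II-1 aff I-1×I-2: X^zX^z
Z/II-2 un ·: X^ZY
Z/II-3 aff I-1×I-2: X^zX^z
Z/II-4 ? ·: X^ZY|X^zY
Z/III-1 aff II-3×II-4: X^zY
Z/III-2 ? II-3×II-4: X^ZX^z|X^zX^z
Z/III-3 aff II-1×II-2: X^zY
⇒ Z over [I-1,I-2,II-1,II-2,II-3,II-4,III-1,III-2,III-3]: 4 consistent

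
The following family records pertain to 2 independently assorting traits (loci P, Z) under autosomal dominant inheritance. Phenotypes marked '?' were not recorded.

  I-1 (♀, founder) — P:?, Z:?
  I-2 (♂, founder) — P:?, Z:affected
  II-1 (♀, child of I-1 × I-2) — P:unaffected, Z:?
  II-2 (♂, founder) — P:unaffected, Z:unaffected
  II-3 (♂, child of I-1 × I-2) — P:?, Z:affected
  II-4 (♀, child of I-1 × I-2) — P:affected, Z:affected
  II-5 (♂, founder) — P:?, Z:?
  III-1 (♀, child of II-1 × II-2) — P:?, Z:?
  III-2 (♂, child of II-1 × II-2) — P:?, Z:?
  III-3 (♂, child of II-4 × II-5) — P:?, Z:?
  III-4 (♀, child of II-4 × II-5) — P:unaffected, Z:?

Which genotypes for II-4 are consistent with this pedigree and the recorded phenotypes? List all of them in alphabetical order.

II-4 ∈ {Pp ZZ, Pp Zz}

P/I-1 ? ·: pp|Pp
P/I-2 ? ·: pp|Pp
P/II-1 un I-1×I-2: pp
P/II-2 un ·: pp
P/II-3 ? I-1×I-2: pp|Pp|PP
P/II-4 aff I-1×I-2: Pp
P/II-5 ? ·: pp|Pp
P/III-1 ? II-1×II-2: pp
P/III-2 ? II-1×II-2: pp
P/III-3 ? II-4×II-5: pp|Pp|PP
P/III-4 un II-4×II-5: pp
⇒ P over [I-1,I-2,II-1,II-2,II-3,II-4,II-5,III-1,III-2,III-3,III-4]: 35 consistent
Z/I-1 ? ·: zz|Zz|ZZ
Z/I-2 aff ·: Zz|ZZ
Z/II-1 ? I-1×I-2: zz|Zz|ZZ
Z/II-2 un ·: zz
Z/II-3 aff I-1×I-2: Zz|ZZ
Z/II-4 aff I-1×I-2: Zz|ZZ
Z/II-5 ? ·: zz|Zz|ZZ
Z/III-1 ? II-1×II-2: zz|Zz
Z/III-2 ? II-1×II-2: zz|Zz
Z/III-3 ? II-4×II-5: zz|Zz|ZZ
Z/III-4 ? II-4×II-5: zz|Zz|ZZ
⇒ Z over [I-1,I-2,II-1,II-2,II-3,II-4,II-5,III-1,III-2,III-3,III-4]: 895 consistent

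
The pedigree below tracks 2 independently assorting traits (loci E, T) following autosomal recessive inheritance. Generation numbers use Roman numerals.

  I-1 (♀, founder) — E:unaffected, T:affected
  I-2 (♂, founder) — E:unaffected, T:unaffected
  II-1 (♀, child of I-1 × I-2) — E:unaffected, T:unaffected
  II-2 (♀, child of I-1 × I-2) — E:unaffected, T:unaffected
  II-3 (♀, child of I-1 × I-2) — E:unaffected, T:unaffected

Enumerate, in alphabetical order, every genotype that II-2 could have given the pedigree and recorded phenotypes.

E/I-1 un ·: EE|Ee
E/I-2 un ·: EE|Ee
E/II-1 un I-1×I-2: EE|Ee
E/II-2 un I-1×I-2: EE|Ee
E/II-3 un I-1×I-2: EE|Ee
⇒ E over [I-1,I-2,II-1,II-2,II-3]: 25 consistent
T/I-1 aff ·: tt
T/I-2 un ·: TT|Tt
T/II-1 un I-1×I-2: Tt
T/II-2 un I-1×I-2: Tt
T/II-3 un I-1×I-2: Tt
⇒ T over [I-1,I-2,II-1,II-2,II-3]: 2 consistent

II-2 ∈ {EE Tt, Ee Tt}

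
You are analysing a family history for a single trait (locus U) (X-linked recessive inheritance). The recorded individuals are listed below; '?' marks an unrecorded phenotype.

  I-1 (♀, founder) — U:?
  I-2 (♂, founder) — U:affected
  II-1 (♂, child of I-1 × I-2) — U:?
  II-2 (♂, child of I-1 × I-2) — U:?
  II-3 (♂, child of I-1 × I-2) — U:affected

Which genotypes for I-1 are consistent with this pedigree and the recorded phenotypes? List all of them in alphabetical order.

I-1 ∈ {X^UX^u, X^uX^u}

U/I-1 ? ·: X^UX^u|X^uX^u
U/I-2 aff ·: X^uY
U/II-1 ? I-1×I-2: X^UY|X^uY
U/II-2 ? I-1×I-2: X^UY|X^uY
U/II-3 aff I-1×I-2: X^uY
⇒ U over [I-1,I-2,II-1,II-2,II-3]: 5 consistent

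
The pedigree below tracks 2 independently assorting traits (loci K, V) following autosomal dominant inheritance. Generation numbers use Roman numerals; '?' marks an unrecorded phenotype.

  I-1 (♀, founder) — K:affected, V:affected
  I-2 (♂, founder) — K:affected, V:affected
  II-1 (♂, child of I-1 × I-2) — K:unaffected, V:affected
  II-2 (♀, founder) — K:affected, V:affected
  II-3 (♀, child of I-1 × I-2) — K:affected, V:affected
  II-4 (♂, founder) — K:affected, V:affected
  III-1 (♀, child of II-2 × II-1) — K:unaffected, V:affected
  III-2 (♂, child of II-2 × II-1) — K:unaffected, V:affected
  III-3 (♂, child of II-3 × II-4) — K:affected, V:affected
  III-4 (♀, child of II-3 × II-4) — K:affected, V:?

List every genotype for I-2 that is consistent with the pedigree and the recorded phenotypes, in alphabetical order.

K/I-1 aff ·: Kk
K/I-2 aff ·: Kk
K/II-1 un I-1×I-2: kk
K/II-2 aff ·: Kk
K/II-3 aff I-1×I-2: Kk|KK
K/II-4 aff ·: Kk|KK
K/III-1 un II-2×II-1: kk
K/III-2 un II-2×II-1: kk
K/III-3 aff II-3×II-4: Kk|KK
K/III-4 aff II-3×II-4: Kk|KK
⇒ K over [I-1,I-2,II-1,II-2,II-3,II-4,III-1,III-2,III-3,III-4]: 13 consistent
V/I-1 aff ·: Vv|VV
V/I-2 aff ·: Vv|VV
V/II-1 aff I-1×I-2: Vv|VV
V/II-2 aff ·: Vv|VV
V/II-3 aff I-1×I-2: Vv|VV
V/II-4 aff ·: Vv|VV
V/III-1 aff II-2×II-1: Vv|VV
V/III-2 aff II-2×II-1: Vv|VV
V/III-3 aff II-3×II-4: Vv|VV
V/III-4 ? II-3×II-4: vv|Vv|VV
⇒ V over [I-1,I-2,II-1,II-2,II-3,II-4,III-1,III-2,III-3,III-4]: 610 consistent

I-2 ∈ {Kk VV, Kk Vv}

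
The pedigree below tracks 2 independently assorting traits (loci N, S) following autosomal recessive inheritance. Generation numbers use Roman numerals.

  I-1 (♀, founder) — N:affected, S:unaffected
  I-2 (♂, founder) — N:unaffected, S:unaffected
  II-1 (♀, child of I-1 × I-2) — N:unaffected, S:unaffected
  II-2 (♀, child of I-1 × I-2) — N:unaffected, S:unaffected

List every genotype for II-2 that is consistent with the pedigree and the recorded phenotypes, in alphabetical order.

II-2 ∈ {Nn SS, Nn Ss}

N/I-1 aff ·: nn
N/I-2 un ·: NN|Nn
N/II-1 un I-1×I-2: Nn
N/II-2 un I-1×I-2: Nn
⇒ N over [I-1,I-2,II-1,II-2]: 2 consistent
S/I-1 un ·: SS|Ss
S/I-2 un ·: SS|Ss
S/II-1 un I-1×I-2: SS|Ss
S/II-2 un I-1×I-2: SS|Ss
⇒ S over [I-1,I-2,II-1,II-2]: 13 consistent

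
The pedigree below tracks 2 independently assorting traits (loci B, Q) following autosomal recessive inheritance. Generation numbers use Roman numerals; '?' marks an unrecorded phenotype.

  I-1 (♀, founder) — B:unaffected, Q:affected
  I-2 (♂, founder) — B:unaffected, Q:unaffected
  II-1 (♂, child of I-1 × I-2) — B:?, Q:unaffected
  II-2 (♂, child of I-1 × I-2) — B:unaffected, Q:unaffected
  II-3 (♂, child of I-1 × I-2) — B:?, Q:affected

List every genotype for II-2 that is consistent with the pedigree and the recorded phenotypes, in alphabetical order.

B/I-1 un ·: BB|Bb
B/I-2 un ·: BB|Bb
B/II-1 ? I-1×I-2: BB|Bb|bb
B/II-2 un I-1×I-2: BB|Bb
B/II-3 ? I-1×I-2: BB|Bb|bb
⇒ B over [I-1,I-2,II-1,II-2,II-3]: 35 consistent
Q/I-1 aff ·: qq
Q/I-2 un ·: Qq
Q/II-1 un I-1×I-2: Qq
Q/II-2 un I-1×I-2: Qq
Q/II-3 aff I-1×I-2: qq
⇒ Q over [I-1,I-2,II-1,II-2,II-3]: 1 consistent

II-2 ∈ {BB Qq, Bb Qq}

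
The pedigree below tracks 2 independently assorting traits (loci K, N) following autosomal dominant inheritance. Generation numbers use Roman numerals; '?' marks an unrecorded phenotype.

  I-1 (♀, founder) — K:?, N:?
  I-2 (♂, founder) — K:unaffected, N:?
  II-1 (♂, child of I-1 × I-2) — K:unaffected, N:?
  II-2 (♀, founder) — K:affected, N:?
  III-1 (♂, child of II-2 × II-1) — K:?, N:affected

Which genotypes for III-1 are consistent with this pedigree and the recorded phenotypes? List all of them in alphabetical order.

III-1 ∈ {Kk NN, Kk Nn, kk NN, kk Nn}

K/I-1 ? ·: kk|Kk
K/I-2 un ·: kk
K/II-1 un I-1×I-2: kk
K/II-2 aff ·: Kk|KK
K/III-1 ? II-2×II-1: kk|Kk
⇒ K over [I-1,I-2,II-1,II-2,III-1]: 6 consistent
N/I-1 ? ·: nn|Nn|NN
N/I-2 ? ·: nn|Nn|NN
N/II-1 ? I-1×I-2: nn|Nn|NN
N/II-2 ? ·: nn|Nn|NN
N/III-1 aff II-2×II-1: Nn|NN
⇒ N over [I-1,I-2,II-1,II-2,III-1]: 59 consistent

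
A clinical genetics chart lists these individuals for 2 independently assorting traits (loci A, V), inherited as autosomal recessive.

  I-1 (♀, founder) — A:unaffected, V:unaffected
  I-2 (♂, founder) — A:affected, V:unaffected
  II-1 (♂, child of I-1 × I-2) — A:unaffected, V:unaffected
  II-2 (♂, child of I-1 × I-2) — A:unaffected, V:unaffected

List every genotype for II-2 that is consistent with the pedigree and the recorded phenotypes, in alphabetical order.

II-2 ∈ {Aa VV, Aa Vv}

A/I-1 un ·: AA|Aa
A/I-2 aff ·: aa
A/II-1 un I-1×I-2: Aa
A/II-2 un I-1×I-2: Aa
⇒ A over [I-1,I-2,II-1,II-2]: 2 consistent
V/I-1 un ·: VV|Vv
V/I-2 un ·: VV|Vv
V/II-1 un I-1×I-2: VV|Vv
V/II-2 un I-1×I-2: VV|Vv
⇒ V over [I-1,I-2,II-1,II-2]: 13 consistent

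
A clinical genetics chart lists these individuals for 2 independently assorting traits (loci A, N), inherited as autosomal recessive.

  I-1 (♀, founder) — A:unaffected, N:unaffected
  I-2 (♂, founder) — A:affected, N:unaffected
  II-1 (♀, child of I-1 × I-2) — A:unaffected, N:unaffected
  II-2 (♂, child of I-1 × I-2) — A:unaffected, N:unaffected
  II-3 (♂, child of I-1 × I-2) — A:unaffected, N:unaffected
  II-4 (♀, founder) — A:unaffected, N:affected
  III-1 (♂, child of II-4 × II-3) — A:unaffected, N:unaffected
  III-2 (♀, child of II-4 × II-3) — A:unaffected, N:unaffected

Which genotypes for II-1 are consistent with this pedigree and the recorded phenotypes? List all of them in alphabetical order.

II-1 ∈ {Aa NN, Aa Nn}

A/I-1 un ·: AA|Aa
A/I-2 aff ·: aa
A/II-1 un I-1×I-2: Aa
A/II-2 un I-1×I-2: Aa
A/II-3 un I-1×I-2: Aa
A/II-4 un ·: AA|Aa
A/III-1 un II-4×II-3: AA|Aa
A/III-2 un II-4×II-3: AA|Aa
⇒ A over [I-1,I-2,II-1,II-2,II-3,II-4,III-1,III-2]: 16 consistent
N/I-1 un ·: NN|Nn
N/I-2 un ·: NN|Nn
N/II-1 un I-1×I-2: NN|Nn
N/II-2 un I-1×I-2: NN|Nn
N/II-3 un I-1×I-2: NN|Nn
N/II-4 aff ·: nn
N/III-1 un II-4×II-3: Nn
N/III-2 un II-4×II-3: Nn
⇒ N over [I-1,I-2,II-1,II-2,II-3,II-4,III-1,III-2]: 25 consistent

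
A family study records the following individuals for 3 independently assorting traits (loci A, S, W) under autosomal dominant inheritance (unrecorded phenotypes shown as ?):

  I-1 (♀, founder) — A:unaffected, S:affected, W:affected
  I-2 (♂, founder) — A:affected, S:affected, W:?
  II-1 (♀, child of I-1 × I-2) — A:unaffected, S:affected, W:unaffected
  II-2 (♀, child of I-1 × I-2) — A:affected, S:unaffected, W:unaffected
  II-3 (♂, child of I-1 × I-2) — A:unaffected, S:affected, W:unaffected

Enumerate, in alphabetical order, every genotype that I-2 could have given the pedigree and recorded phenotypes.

A/I-1 un ·: aa
A/I-2 aff ·: Aa
A/II-1 un I-1×I-2: aa
A/II-2 aff I-1×I-2: Aa
A/II-3 un I-1×I-2: aa
⇒ A over [I-1,I-2,II-1,II-2,II-3]: 1 consistent
S/I-1 aff ·: Ss
S/I-2 aff ·: Ss
S/II-1 aff I-1×I-2: Ss|SS
S/II-2 un I-1×I-2: ss
S/II-3 aff I-1×I-2: Ss|SS
⇒ S over [I-1,I-2,II-1,II-2,II-3]: 4 consistent
W/I-1 aff ·: Ww
W/I-2 ? ·: ww|Ww
W/II-1 un I-1×I-2: ww
W/II-2 un I-1×I-2: ww
W/II-3 un I-1×I-2: ww
⇒ W over [I-1,I-2,II-1,II-2,II-3]: 2 consistent

I-2 ∈ {Aa Ss Ww, Aa Ss ww}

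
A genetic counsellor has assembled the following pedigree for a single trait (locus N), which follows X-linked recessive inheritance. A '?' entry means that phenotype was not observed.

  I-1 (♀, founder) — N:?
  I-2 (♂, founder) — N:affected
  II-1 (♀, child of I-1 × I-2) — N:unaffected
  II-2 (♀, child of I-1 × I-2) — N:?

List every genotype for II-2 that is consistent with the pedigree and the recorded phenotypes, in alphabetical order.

N/I-1 ? ·: X^NX^N|X^NX^n
N/I-2 aff ·: X^nY
N/II-1 un I-1×I-2: X^NX^n
N/II-2 ? I-1×I-2: X^NX^n|X^nX^n
⇒ N over [I-1,I-2,II-1,II-2]: 3 consistent

II-2 ∈ {X^NX^n, X^nX^n}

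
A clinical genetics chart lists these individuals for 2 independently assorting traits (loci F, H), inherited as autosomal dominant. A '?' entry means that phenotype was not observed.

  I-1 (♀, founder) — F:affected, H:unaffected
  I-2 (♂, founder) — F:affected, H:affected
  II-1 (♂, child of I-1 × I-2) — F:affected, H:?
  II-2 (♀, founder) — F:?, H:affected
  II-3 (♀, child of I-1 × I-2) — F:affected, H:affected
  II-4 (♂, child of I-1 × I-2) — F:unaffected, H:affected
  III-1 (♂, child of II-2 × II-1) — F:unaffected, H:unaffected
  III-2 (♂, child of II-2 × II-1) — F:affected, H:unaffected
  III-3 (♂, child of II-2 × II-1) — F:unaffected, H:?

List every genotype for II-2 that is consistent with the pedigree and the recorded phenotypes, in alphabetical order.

II-2 ∈ {Ff Hh, ff Hh}

F/I-1 aff ·: Ff
F/I-2 aff ·: Ff
F/II-1 aff I-1×I-2: Ff
F/II-2 ? ·: ff|Ff
F/II-3 aff I-1×I-2: Ff|FF
F/II-4 un I-1×I-2: ff
F/III-1 un II-2×II-1: ff
F/III-2 aff II-2×II-1: Ff|FF
F/III-3 un II-2×II-1: ff
⇒ F over [I-1,I-2,II-1,II-2,II-3,II-4,III-1,III-2,III-3]: 6 consistent
H/I-1 un ·: hh
H/I-2 aff ·: Hh|HH
H/II-1 ? I-1×I-2: hh|Hh
H/II-2 aff ·: Hh
H/II-3 aff I-1×I-2: Hh
H/II-4 aff I-1×I-2: Hh
H/III-1 un II-2×II-1: hh
H/III-2 un II-2×II-1: hh
H/III-3 ? II-2×II-1: hh|Hh|HH
⇒ H over [I-1,I-2,II-1,II-2,II-3,II-4,III-1,III-2,III-3]: 8 consistent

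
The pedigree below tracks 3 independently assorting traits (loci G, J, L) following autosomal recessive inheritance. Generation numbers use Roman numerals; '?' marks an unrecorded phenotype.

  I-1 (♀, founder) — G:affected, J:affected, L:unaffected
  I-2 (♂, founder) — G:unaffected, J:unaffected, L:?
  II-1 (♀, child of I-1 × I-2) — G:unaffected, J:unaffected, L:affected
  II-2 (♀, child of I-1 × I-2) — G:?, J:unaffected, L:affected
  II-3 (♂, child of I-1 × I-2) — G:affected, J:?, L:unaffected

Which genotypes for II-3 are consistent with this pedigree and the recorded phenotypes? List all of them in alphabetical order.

II-3 ∈ {gg Jj LL, gg Jj Ll, gg jj LL, gg jj Ll}

G/I-1 aff ·: gg
G/I-2 un ·: Gg
G/II-1 un I-1×I-2: Gg
G/II-2 ? I-1×I-2: Gg|gg
G/II-3 aff I-1×I-2: gg
⇒ G over [I-1,I-2,II-1,II-2,II-3]: 2 consistent
J/I-1 aff ·: jj
J/I-2 un ·: JJ|Jj
J/II-1 un I-1×I-2: Jj
J/II-2 un I-1×I-2: Jj
J/II-3 ? I-1×I-2: Jj|jj
⇒ J over [I-1,I-2,II-1,II-2,II-3]: 3 consistent
L/I-1 un ·: Ll
L/I-2 ? ·: Ll|ll
L/II-1 aff I-1×I-2: ll
L/II-2 aff I-1×I-2: ll
L/II-3 un I-1×I-2: LL|Ll
⇒ L over [I-1,I-2,II-1,II-2,II-3]: 3 consistent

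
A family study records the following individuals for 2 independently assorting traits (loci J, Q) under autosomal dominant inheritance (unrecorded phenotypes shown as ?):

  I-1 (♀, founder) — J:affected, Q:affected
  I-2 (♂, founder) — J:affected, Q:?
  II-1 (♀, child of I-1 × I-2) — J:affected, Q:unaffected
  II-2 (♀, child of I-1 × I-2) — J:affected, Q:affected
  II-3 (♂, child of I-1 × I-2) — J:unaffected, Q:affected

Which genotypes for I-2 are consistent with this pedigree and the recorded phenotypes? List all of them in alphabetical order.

J/I-1 aff ·: Jj
J/I-2 aff ·: Jj
J/II-1 aff I-1×I-2: Jj|JJ
J/II-2 aff I-1×I-2: Jj|JJ
J/II-3 un I-1×I-2: jj
⇒ J over [I-1,I-2,II-1,II-2,II-3]: 4 consistent
Q/I-1 aff ·: Qq
Q/I-2 ? ·: qq|Qq
Q/II-1 un I-1×I-2: qq
Q/II-2 aff I-1×I-2: Qq|QQ
Q/II-3 aff I-1×I-2: Qq|QQ
⇒ Q over [I-1,I-2,II-1,II-2,II-3]: 5 consistent

I-2 ∈ {Jj Qq, Jj qq}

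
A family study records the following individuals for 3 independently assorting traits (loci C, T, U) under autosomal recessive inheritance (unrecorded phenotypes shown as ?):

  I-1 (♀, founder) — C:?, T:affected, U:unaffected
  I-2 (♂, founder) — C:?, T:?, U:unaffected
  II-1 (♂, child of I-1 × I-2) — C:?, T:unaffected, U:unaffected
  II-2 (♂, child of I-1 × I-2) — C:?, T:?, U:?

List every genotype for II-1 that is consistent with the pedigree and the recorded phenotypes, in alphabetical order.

C/I-1 ? ·: CC|Cc|cc
C/I-2 ? ·: CC|Cc|cc
C/II-1 ? I-1×I-2: CC|Cc|cc
C/II-2 ? I-1×I-2: CC|Cc|cc
⇒ C over [I-1,I-2,II-1,II-2]: 29 consistent
T/I-1 aff ·: tt
T/I-2 ? ·: TT|Tt
T/II-1 un I-1×I-2: Tt
T/II-2 ? I-1×I-2: Tt|tt
⇒ T over [I-1,I-2,II-1,II-2]: 3 consistent
U/I-1 un ·: UU|Uu
U/I-2 un ·: UU|Uu
U/II-1 un I-1×I-2: UU|Uu
U/II-2 ? I-1×I-2: UU|Uu|uu
⇒ U over [I-1,I-2,II-1,II-2]: 15 consistent

II-1 ∈ {CC Tt UU, CC Tt Uu, Cc Tt UU, Cc Tt Uu, cc Tt UU, cc Tt Uu}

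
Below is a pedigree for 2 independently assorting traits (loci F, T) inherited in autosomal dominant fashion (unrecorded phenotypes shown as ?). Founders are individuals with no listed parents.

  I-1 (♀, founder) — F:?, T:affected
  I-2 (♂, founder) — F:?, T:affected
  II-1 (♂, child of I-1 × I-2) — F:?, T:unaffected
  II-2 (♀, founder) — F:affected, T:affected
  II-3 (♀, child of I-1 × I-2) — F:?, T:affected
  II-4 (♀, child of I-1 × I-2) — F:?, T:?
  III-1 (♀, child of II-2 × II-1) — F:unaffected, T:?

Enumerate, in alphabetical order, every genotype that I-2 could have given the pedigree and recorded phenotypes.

F/I-1 ? ·: ff|Ff|FF
F/I-2 ? ·: ff|Ff|FF
F/II-1 ? I-1×I-2: ff|Ff
F/II-2 aff ·: Ff
F/II-3 ? I-1×I-2: ff|Ff|FF
F/II-4 ? I-1×I-2: ff|Ff|FF
F/III-1 un II-2×II-1: ff
⇒ F over [I-1,I-2,II-1,II-2,II-3,II-4,III-1]: 45 consistent
T/I-1 aff ·: Tt
T/I-2 aff ·: Tt
T/II-1 un I-1×I-2: tt
T/II-2 aff ·: Tt|TT
T/II-3 aff I-1×I-2: Tt|TT
T/II-4 ? I-1×I-2: tt|Tt|TT
T/III-1 ? II-2×II-1: tt|Tt
⇒ T over [I-1,I-2,II-1,II-2,II-3,II-4,III-1]: 18 consistent

I-2 ∈ {FF Tt, Ff Tt, ff Tt}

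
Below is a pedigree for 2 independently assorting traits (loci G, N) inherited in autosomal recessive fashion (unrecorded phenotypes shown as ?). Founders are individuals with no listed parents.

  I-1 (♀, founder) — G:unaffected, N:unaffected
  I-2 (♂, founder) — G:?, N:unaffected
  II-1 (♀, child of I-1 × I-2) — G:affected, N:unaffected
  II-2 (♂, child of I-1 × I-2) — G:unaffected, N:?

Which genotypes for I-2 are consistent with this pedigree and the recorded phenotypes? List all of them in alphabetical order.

G/I-1 un ·: Gg
G/I-2 ? ·: Gg|gg
G/II-1 aff I-1×I-2: gg
G/II-2 un I-1×I-2: GG|Gg
⇒ G over [I-1,I-2,II-1,II-2]: 3 consistent
N/I-1 un ·: NN|Nn
N/I-2 un ·: NN|Nn
N/II-1 un I-1×I-2: NN|Nn
N/II-2 ? I-1×I-2: NN|Nn|nn
⇒ N over [I-1,I-2,II-1,II-2]: 15 consistent

I-2 ∈ {Gg NN, Gg Nn, gg NN, gg Nn}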